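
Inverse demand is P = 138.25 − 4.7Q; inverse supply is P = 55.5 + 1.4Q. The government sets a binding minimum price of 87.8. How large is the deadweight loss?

24.45

Competitive equilibrium: 138.25 − 4.7Q = 55.5 + 1.4Q → Q* = 13.5656, P* = 74.4918.
At the floor P = 87.8, quantity demanded = (138.25 − 87.8)/4.7 = 10.734.
Sellers' marginal cost at Q' = 10.734: 55.5 + 1.4·10.734 = 70.5276.
ΔQ = 13.5656 − 10.734 = 2.8316; wedge = 87.8 − 70.5276 = 17.2724.
Welfare loss = ½ × 2.8316 × 17.2724 = 24.45.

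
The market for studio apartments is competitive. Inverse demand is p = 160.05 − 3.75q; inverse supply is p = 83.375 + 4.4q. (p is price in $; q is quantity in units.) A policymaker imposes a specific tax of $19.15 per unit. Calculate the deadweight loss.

Competitive equilibrium: 160.05 − 3.75q = 83.375 + 4.4q → q* = 9.408, p* = 124.7701.
With the tax, the buyer price exceeds the seller price by 19.15: (160.05 − 3.75q) − (83.375 + 4.4q) = 19.15 → q' = 7.0583.
Δq = 9.408 − 7.0583 = 2.3497; the wedge equals the tax, 19.15.
Welfare loss = ½ × 2.3497 × 19.15 = $22.50.

$22.50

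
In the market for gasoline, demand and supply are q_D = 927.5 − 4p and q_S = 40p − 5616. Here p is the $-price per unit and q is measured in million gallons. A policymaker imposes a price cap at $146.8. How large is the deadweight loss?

$807.56 million

In inverse form: demand p = 231.875 − 0.25q, supply p = 140.4 + 0.025q.
Competitive equilibrium: 231.875 − 0.25q = 140.4 + 0.025q → q* = 332.6364, p* = 148.7159.
At the ceiling p = 146.8, quantity supplied = (146.8 − 140.4)/0.025 = 256.
Willingness to pay at q' = 256: 231.875 − 0.25·256 = 167.875.
Δq = 332.6364 − 256 = 76.6364; wedge = 167.875 − 146.8 = 21.075.
DWL = ½ × 76.6364 × 21.075 = $807.56 million.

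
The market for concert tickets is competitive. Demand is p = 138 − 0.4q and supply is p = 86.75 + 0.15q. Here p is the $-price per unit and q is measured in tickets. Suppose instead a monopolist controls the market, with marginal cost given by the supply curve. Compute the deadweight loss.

Competitive equilibrium: 138 − 0.4q = 86.75 + 0.15q → q* = 93.1818, p* = 100.7273.
Marginal revenue: MR = 138 − 0.8q. Set MR = MC: 138 − 0.8q = 86.75 + 0.15q → q_m = 53.9474.
Price p_m = 138 − 0.4·53.9474 = 116.421; MC(q_m) = 86.75 + 0.15·53.9474 = 94.8421.
Competitive q* = 93.1818, so Δq = 39.2344; wedge = 116.421 − 94.8421 = 21.5789.
DWL = ½ × 39.2344 × 21.5789 = $423.32.

$423.32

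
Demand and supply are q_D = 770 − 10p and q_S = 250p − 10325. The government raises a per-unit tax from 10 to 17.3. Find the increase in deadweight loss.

958.125

In inverse form: demand p = 77 − 0.1q, supply p = 41.3 + 0.004q.
Competitive equilibrium: 77 − 0.1q = 41.3 + 0.004q → q* = 343.2692, p* = 42.6731.
For a per-unit tax t: Δq = t/0.104, so DWL = ½·t·(t/0.104) = t²/0.208.
At t = 10: DWL = 480.769. At t = 17.3: DWL = 1438.894.
Increase = 1438.894 − 480.769 = 958.125.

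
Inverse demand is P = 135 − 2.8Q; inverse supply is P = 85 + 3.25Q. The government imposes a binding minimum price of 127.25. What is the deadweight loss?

Competitive equilibrium: 135 − 2.8Q = 85 + 3.25Q → Q* = 8.2645, P* = 111.8595.
At the floor P = 127.25, quantity demanded = (135 − 127.25)/2.8 = 2.7679.
Sellers' marginal cost at Q' = 2.7679: 85 + 3.25·2.7679 = 93.9957.
ΔQ = 8.2645 − 2.7679 = 5.4966; wedge = 127.25 − 93.9957 = 33.2543.
The triangle = ½ × 5.4966 × 33.2543 = 91.39.

91.39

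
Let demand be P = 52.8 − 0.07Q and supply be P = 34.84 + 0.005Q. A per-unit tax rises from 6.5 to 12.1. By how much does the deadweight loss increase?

Competitive equilibrium: 52.8 − 0.07Q = 34.84 + 0.005Q → Q* = 239.4667, P* = 36.0373.
For a per-unit tax t: ΔQ = t/0.075, so DWL = ½·t·(t/0.075) = t²/0.15.
At t = 6.5: DWL = 281.667. At t = 12.1: DWL = 976.067.
Increase = 976.067 − 281.667 = 694.40.

694.40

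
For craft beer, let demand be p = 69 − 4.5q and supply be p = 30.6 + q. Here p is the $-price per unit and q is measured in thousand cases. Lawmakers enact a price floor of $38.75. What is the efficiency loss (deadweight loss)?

Competitive equilibrium: 69 − 4.5q = 30.6 + q → q* = 6.9818, p* = 37.5818.
At the floor p = 38.75, quantity demanded = (69 − 38.75)/4.5 = 6.7222.
Sellers' marginal cost at q' = 6.7222: 30.6 + 1·6.7222 = 37.3222.
Δq = 6.9818 − 6.7222 = 0.2596; wedge = 38.75 − 37.3222 = 1.4278.
The triangle = ½ × 0.2596 × 1.4278 = $0.19 thousand.

$0.19 thousand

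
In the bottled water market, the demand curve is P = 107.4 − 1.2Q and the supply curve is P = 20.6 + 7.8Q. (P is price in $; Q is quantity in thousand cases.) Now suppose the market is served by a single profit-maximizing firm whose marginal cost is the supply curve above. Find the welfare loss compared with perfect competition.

$5.79 thousand

Competitive equilibrium: 107.4 − 1.2Q = 20.6 + 7.8Q → Q* = 9.6444, P* = 95.8267.
Marginal revenue: MR = 107.4 − 2.4Q. Set MR = MC: 107.4 − 2.4Q = 20.6 + 7.8Q → Q_m = 8.5098.
Price P_m = 107.4 − 1.2·8.5098 = 97.1882; MC(Q_m) = 20.6 + 7.8·8.5098 = 86.9764.
Competitive Q* = 9.6444, so ΔQ = 1.1346; wedge = 97.1882 − 86.9764 = 10.2118.
The triangle = ½ × 1.1346 × 10.2118 = $5.79 thousand.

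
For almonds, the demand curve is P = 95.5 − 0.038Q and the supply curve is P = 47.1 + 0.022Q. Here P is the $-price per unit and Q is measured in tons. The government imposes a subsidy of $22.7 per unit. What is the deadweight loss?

$4294.08

Competitive equilibrium: 95.5 − 0.038Q = 47.1 + 0.022Q → Q* = 806.6667, P* = 64.8467.
The subsidy lowers effective supply by 22.7: P = 24.4 + 0.022Q.
New quantity: 95.5 − 0.038Q = 24.4 + 0.022Q → Q' = 1185.
Overproduction ΔQ = 1185 − 806.6667 = 378.3333; wedge = subsidy = 22.7.
Welfare loss = ½ × 378.3333 × 22.7 = $4294.08.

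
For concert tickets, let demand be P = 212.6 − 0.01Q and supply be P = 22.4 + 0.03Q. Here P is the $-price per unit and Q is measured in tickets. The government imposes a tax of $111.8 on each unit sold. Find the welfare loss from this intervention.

$156240.50

Competitive equilibrium: 212.6 − 0.01Q = 22.4 + 0.03Q → Q* = 4755, P* = 165.05.
With the tax, the buyer price exceeds the seller price by 111.8: (212.6 − 0.01Q) − (22.4 + 0.03Q) = 111.8 → Q' = 1960.
ΔQ = 4755 − 1960 = 2795; the wedge equals the tax, 111.8.
The triangle = ½ × 2795 × 111.8 = $156240.50.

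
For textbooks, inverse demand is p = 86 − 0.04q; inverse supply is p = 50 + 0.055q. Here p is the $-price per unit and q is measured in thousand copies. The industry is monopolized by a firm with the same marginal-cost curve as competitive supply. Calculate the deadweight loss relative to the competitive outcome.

$598.83 thousand

Competitive equilibrium: 86 − 0.04q = 50 + 0.055q → q* = 378.9474, p* = 70.8421.
Marginal revenue: MR = 86 − 0.08q. Set MR = MC: 86 − 0.08q = 50 + 0.055q → q_m = 266.6667.
Price p_m = 86 − 0.04·266.6667 = 75.3333; MC(q_m) = 50 + 0.055·266.6667 = 64.6667.
Competitive q* = 378.9474, so Δq = 112.2807; wedge = 75.3333 − 64.6667 = 10.6666.
Welfare loss = ½ × 112.2807 × 10.6666 = $598.83 thousand.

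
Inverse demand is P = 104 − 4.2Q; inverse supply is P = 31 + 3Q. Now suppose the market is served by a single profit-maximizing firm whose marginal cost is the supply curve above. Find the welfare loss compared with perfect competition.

50.23

Competitive equilibrium: 104 − 4.2Q = 31 + 3Q → Q* = 10.1389, P* = 61.4167.
Marginal revenue: MR = 104 − 8.4Q. Set MR = MC: 104 − 8.4Q = 31 + 3Q → Q_m = 6.4035.
Price P_m = 104 − 4.2·6.4035 = 77.1053; MC(Q_m) = 31 + 3·6.4035 = 50.2105.
Competitive Q* = 10.1389, so ΔQ = 3.7354; wedge = 77.1053 − 50.2105 = 26.8948.
The triangle = ½ × 3.7354 × 26.8948 = 50.23.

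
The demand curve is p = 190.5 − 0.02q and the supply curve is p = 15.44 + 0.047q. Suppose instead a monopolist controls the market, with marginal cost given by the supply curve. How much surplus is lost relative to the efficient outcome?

Competitive equilibrium: 190.5 − 0.02q = 15.44 + 0.047q → q* = 2612.83582, p* = 138.24328.
Marginal revenue: MR = 190.5 − 0.04q. Set MR = MC: 190.5 − 0.04q = 15.44 + 0.047q → q_m = 2012.18391.
Price p_m = 190.5 − 0.02·2012.18391 = 150.25632; MC(q_m) = 15.44 + 0.047·2012.18391 = 110.01264.
Competitive q* = 2612.83582, so Δq = 600.65191; wedge = 150.25632 − 110.01264 = 40.24368.
The triangle = ½ × 600.65191 × 40.24368 = 12086.22.

12086.22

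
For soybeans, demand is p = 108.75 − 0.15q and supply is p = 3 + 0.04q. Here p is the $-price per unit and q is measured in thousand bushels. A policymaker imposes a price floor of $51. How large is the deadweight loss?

$2796.74 thousand

Competitive equilibrium: 108.75 − 0.15q = 3 + 0.04q → q* = 556.5789, p* = 25.2632.
At the floor p = 51, quantity demanded = (108.75 − 51)/0.15 = 385.
Sellers' marginal cost at q' = 385: 3 + 0.04·385 = 18.4.
Δq = 556.5789 − 385 = 171.5789; wedge = 51 − 18.4 = 32.6.
The triangle = ½ × 171.5789 × 32.6 = $2796.74 thousand.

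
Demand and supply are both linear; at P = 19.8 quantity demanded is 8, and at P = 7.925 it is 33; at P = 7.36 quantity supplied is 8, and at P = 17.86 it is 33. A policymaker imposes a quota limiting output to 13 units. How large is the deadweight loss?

35.44

Demand slope = (7.925 − 19.8)/(33 − 8) = −0.475, so P = 23.6 − 0.475Q.
Supply slope = (17.86 − 7.36)/(33 − 8) = 0.42, so P = 4 + 0.42Q.
Competitive equilibrium: 23.6 − 0.475Q = 4 + 0.42Q → Q* = 21.8994, P* = 13.1978.
At Q = 13: demand price = 23.6 − 0.475·13 = 17.425; supply price = 4 + 0.42·13 = 9.46.
ΔQ = 21.8994 − 13 = 8.8994; wedge = 17.425 − 9.46 = 7.965.
Welfare loss = ½ × 8.8994 × 7.965 = 35.44.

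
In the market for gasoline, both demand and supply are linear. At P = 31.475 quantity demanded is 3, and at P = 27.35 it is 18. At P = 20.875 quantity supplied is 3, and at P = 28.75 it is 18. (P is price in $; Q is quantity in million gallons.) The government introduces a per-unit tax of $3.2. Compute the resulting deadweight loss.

$6.40 million

Demand slope = (27.35 − 31.475)/(18 − 3) = −0.275, so P = 32.3 − 0.275Q.
Supply slope = (28.75 − 20.875)/(18 − 3) = 0.525, so P = 19.3 + 0.525Q.
Competitive equilibrium: 32.3 − 0.275Q = 19.3 + 0.525Q → Q* = 16.25, P* = 27.8313.
With the tax, the buyer price exceeds the seller price by 3.2: (32.3 − 0.275Q) − (19.3 + 0.525Q) = 3.2 → Q' = 12.25.
ΔQ = 16.25 − 12.25 = 4; the wedge equals the tax, 3.2.
Deadweight loss = ½ × 4 × 3.2 = $6.40 million.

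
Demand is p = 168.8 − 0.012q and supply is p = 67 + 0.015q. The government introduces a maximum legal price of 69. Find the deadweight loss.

178578.52

Competitive equilibrium: 168.8 − 0.012q = 67 + 0.015q → q* = 3770.3704, p* = 123.5556.
At the ceiling p = 69, quantity supplied = (69 − 67)/0.015 = 133.3333.
Willingness to pay at q' = 133.3333: 168.8 − 0.012·133.3333 = 167.2.
Δq = 3770.3704 − 133.3333 = 3637.0371; wedge = 167.2 − 69 = 98.2.
Deadweight loss = ½ × 3637.0371 × 98.2 = 178578.52.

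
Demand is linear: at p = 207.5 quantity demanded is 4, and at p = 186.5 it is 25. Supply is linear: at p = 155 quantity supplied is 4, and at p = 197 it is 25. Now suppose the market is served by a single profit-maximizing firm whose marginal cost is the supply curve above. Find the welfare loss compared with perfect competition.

43.34

Demand slope = (186.5 − 207.5)/(25 − 4) = −1, so p = 211.5 − q.
Supply slope = (197 − 155)/(25 − 4) = 2, so p = 147 + 2q.
Competitive equilibrium: 211.5 − q = 147 + 2q → q* = 21.5, p* = 190.
Marginal revenue: MR = 211.5 − 2q. Set MR = MC: 211.5 − 2q = 147 + 2q → q_m = 16.125.
Price p_m = 211.5 − 1·16.125 = 195.375; MC(q_m) = 147 + 2·16.125 = 179.25.
Competitive q* = 21.5, so Δq = 5.375; wedge = 195.375 − 179.25 = 16.125.
Deadweight loss = ½ × 5.375 × 16.125 = 43.34.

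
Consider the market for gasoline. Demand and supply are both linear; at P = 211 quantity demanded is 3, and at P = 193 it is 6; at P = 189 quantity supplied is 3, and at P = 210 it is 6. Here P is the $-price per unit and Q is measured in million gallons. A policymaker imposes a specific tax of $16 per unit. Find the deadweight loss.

$9.85 million

Demand slope = (193 − 211)/(6 − 3) = −6, so P = 229 − 6Q.
Supply slope = (210 − 189)/(6 − 3) = 7, so P = 168 + 7Q.
Competitive equilibrium: 229 − 6Q = 168 + 7Q → Q* = 4.6923, P* = 200.8462.
With the tax, the buyer price exceeds the seller price by 16: (229 − 6Q) − (168 + 7Q) = 16 → Q' = 3.4615.
ΔQ = 4.6923 − 3.4615 = 1.2308; the wedge equals the tax, 16.
DWL = ½ × 1.2308 × 16 = $9.85 million.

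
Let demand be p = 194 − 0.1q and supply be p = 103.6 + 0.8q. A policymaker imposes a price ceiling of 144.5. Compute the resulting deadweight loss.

1094.58

Competitive equilibrium: 194 − 0.1q = 103.6 + 0.8q → q* = 100.4444, p* = 183.9556.
At the ceiling p = 144.5, quantity supplied = (144.5 − 103.6)/0.8 = 51.125.
Willingness to pay at q' = 51.125: 194 − 0.1·51.125 = 188.8875.
Δq = 100.4444 − 51.125 = 49.3194; wedge = 188.8875 − 144.5 = 44.3875.
Welfare loss = ½ × 49.3194 × 44.3875 = 1094.58.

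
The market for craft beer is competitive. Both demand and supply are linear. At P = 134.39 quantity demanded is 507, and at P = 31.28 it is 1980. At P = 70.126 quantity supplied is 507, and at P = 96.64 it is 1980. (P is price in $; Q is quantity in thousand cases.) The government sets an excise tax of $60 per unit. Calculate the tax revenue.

$33327.27 thousand

Demand slope = (31.28 − 134.39)/(1980 − 507) = −0.07, so P = 169.88 − 0.07Q.
Supply slope = (96.64 − 70.126)/(1980 − 507) = 0.018, so P = 61 + 0.018Q.
Competitive equilibrium: 169.88 − 0.07Q = 61 + 0.018Q → Q* = 1237.2727, P* = 83.2709.
With the tax, the buyer price exceeds the seller price by 60: (169.88 − 0.07Q) − (61 + 0.018Q) = 60 → Q' = 555.4545.
Tax revenue = 60 × 555.4545 = $33327.27 thousand.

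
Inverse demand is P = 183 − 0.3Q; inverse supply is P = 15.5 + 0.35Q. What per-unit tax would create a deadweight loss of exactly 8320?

104

Competitive equilibrium: 183 − 0.3Q = 15.5 + 0.35Q → Q* = 257.6923, P* = 105.6923.
A tax t gives ΔQ = t/0.65 and wedge t, so DWL = t²/1.3.
t²/1.3 = 8320 → t² = 10816 → t = 104.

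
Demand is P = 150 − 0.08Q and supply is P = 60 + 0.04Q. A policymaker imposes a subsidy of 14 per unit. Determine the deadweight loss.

816.67

Competitive equilibrium: 150 − 0.08Q = 60 + 0.04Q → Q* = 750, P* = 90.
The subsidy lowers effective supply by 14: P = 46 + 0.04Q.
New quantity: 150 − 0.08Q = 46 + 0.04Q → Q' = 866.6667.
Overproduction ΔQ = 866.6667 − 750 = 116.6667; wedge = subsidy = 14.
The triangle = ½ × 116.6667 × 14 = 816.67.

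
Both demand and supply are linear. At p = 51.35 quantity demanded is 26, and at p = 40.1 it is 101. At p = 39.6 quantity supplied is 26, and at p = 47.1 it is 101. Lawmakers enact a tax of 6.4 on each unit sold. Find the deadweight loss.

81.92

Demand slope = (40.1 − 51.35)/(101 − 26) = −0.15, so p = 55.25 − 0.15q.
Supply slope = (47.1 − 39.6)/(101 − 26) = 0.1, so p = 37 + 0.1q.
Competitive equilibrium: 55.25 − 0.15q = 37 + 0.1q → q* = 73, p* = 44.3.
With the tax, the buyer price exceeds the seller price by 6.4: (55.25 − 0.15q) − (37 + 0.1q) = 6.4 → q' = 47.4.
Δq = 73 − 47.4 = 25.6; the wedge equals the tax, 6.4.
DWL = ½ × 25.6 × 6.4 = 81.92.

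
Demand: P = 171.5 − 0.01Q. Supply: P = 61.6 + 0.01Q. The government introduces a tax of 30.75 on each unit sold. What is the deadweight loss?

23639.06

Competitive equilibrium: 171.5 − 0.01Q = 61.6 + 0.01Q → Q* = 5495, P* = 116.55.
With the tax, the buyer price exceeds the seller price by 30.75: (171.5 − 0.01Q) − (61.6 + 0.01Q) = 30.75 → Q' = 3957.5.
ΔQ = 5495 − 3957.5 = 1537.5; the wedge equals the tax, 30.75.
Deadweight loss = ½ × 1537.5 × 30.75 = 23639.06.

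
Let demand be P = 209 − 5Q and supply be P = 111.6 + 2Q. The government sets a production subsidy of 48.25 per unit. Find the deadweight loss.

166.29

Competitive equilibrium: 209 − 5Q = 111.6 + 2Q → Q* = 13.9143, P* = 139.4286.
The subsidy lowers effective supply by 48.25: P = 63.35 + 2Q.
New quantity: 209 − 5Q = 63.35 + 2Q → Q' = 20.8071.
Overproduction ΔQ = 20.8071 − 13.9143 = 6.8928; wedge = subsidy = 48.25.
Welfare loss = ½ × 6.8928 × 48.25 = 166.29.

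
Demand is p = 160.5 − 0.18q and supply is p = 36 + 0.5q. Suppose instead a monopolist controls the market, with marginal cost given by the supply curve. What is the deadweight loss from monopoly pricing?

Competitive equilibrium: 160.5 − 0.18q = 36 + 0.5q → q* = 183.08824, p* = 127.54412.
Marginal revenue: MR = 160.5 − 0.36q. Set MR = MC: 160.5 − 0.36q = 36 + 0.5q → q_m = 144.76744.
Price p_m = 160.5 − 0.18·144.76744 = 134.44186; MC(q_m) = 36 + 0.5·144.76744 = 108.38372.
Competitive q* = 183.08824, so Δq = 38.3208; wedge = 134.44186 − 108.38372 = 26.05814.
Deadweight loss = ½ × 38.3208 × 26.05814 = 499.28.

499.28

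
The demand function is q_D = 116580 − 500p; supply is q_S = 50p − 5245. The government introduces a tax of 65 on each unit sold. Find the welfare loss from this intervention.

In inverse form: demand p = 233.16 − 0.002q, supply p = 104.9 + 0.02q.
Competitive equilibrium: 233.16 − 0.002q = 104.9 + 0.02q → q* = 5830, p* = 221.5.
With the tax, the buyer price exceeds the seller price by 65: (233.16 − 0.002q) − (104.9 + 0.02q) = 65 → q' = 2875.4545.
Δq = 5830 − 2875.4545 = 2954.5455; the wedge equals the tax, 65.
Deadweight loss = ½ × 2954.5455 × 65 = 96022.73.

96022.73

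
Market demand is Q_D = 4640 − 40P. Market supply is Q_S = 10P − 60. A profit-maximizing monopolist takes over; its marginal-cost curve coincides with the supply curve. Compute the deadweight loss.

1344.44

In inverse form: demand P = 116 − 0.025Q, supply P = 6 + 0.1Q.
Competitive equilibrium: 116 − 0.025Q = 6 + 0.1Q → Q* = 880, P* = 94.
Marginal revenue: MR = 116 − 0.05Q. Set MR = MC: 116 − 0.05Q = 6 + 0.1Q → Q_m = 733.33333.
Price P_m = 116 − 0.025·733.33333 = 97.66667; MC(Q_m) = 6 + 0.1·733.33333 = 79.33333.
Competitive Q* = 880, so ΔQ = 146.66667; wedge = 97.66667 − 79.33333 = 18.33334.
Welfare loss = ½ × 146.66667 × 18.33334 = 1344.44.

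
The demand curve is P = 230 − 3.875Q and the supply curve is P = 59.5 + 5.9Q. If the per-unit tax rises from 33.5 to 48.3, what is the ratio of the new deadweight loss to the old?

Competitive equilibrium: 230 − 3.875Q = 59.5 + 5.9Q → Q* = 17.4425, P* = 162.4105.
For a per-unit tax t: ΔQ = t/9.775, so DWL = ½·t·(t/9.775) = t²/19.55.
At t = 33.5: DWL = 57.404. At t = 48.3: DWL = 119.329.
Ratio = (48.3/33.5)² = 2.079.

2.079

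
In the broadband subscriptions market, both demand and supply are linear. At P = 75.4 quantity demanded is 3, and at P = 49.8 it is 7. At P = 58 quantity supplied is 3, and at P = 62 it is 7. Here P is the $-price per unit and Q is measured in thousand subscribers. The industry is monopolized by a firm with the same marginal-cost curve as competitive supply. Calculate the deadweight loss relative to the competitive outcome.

$22.79 thousand

Demand slope = (49.8 − 75.4)/(7 − 3) = −6.4, so P = 94.6 − 6.4Q.
Supply slope = (62 − 58)/(7 − 3) = 1, so P = 55 + Q.
Competitive equilibrium: 94.6 − 6.4Q = 55 + Q → Q* = 5.3514, P* = 60.3514.
Marginal revenue: MR = 94.6 − 12.8Q. Set MR = MC: 94.6 − 12.8Q = 55 + Q → Q_m = 2.8696.
Price P_m = 94.6 − 6.4·2.8696 = 76.2346; MC(Q_m) = 55 + 1·2.8696 = 57.8696.
Competitive Q* = 5.3514, so ΔQ = 2.4818; wedge = 76.2346 − 57.8696 = 18.365.
Deadweight loss = ½ × 2.4818 × 18.365 = $22.79 thousand.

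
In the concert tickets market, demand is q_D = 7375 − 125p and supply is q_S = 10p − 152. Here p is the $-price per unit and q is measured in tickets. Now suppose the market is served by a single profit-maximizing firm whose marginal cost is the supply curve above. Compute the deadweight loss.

In inverse form: demand p = 59 − 0.008q, supply p = 15.2 + 0.1q.
Competitive equilibrium: 59 − 0.008q = 15.2 + 0.1q → q* = 405.5556, p* = 55.7556.
Marginal revenue: MR = 59 − 0.016q. Set MR = MC: 59 − 0.016q = 15.2 + 0.1q → q_m = 377.5862.
Price p_m = 59 − 0.008·377.5862 = 55.9793; MC(q_m) = 15.2 + 0.1·377.5862 = 52.9586.
Competitive q* = 405.5556, so Δq = 27.9694; wedge = 55.9793 − 52.9586 = 3.0207.
Welfare loss = ½ × 27.9694 × 3.0207 = $42.24.

$42.24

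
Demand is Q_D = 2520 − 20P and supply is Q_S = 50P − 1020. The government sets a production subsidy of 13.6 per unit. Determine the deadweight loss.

1321.14

In inverse form: demand P = 126 − 0.05Q, supply P = 20.4 + 0.02Q.
Competitive equilibrium: 126 − 0.05Q = 20.4 + 0.02Q → Q* = 1508.5714, P* = 50.5714.
The subsidy lowers effective supply by 13.6: P = 6.8 + 0.02Q.
New quantity: 126 − 0.05Q = 6.8 + 0.02Q → Q' = 1702.8571.
Overproduction ΔQ = 1702.8571 − 1508.5714 = 194.2857; wedge = subsidy = 13.6.
Welfare loss = ½ × 194.2857 × 13.6 = 1321.14.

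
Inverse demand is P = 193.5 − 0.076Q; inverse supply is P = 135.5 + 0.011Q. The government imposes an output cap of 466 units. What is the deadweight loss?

Competitive equilibrium: 193.5 − 0.076Q = 135.5 + 0.011Q → Q* = 666.6667, P* = 142.8333.
At Q = 466: demand price = 193.5 − 0.076·466 = 158.084; supply price = 135.5 + 0.011·466 = 140.626.
ΔQ = 666.6667 − 466 = 200.6667; wedge = 158.084 − 140.626 = 17.458.
The triangle = ½ × 200.6667 × 17.458 = 1751.62.

1751.62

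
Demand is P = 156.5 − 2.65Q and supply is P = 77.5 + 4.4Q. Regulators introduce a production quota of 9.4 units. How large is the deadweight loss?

Competitive equilibrium: 156.5 − 2.65Q = 77.5 + 4.4Q → Q* = 11.2057, P* = 126.805.
At Q = 9.4: demand price = 156.5 − 2.65·9.4 = 131.59; supply price = 77.5 + 4.4·9.4 = 118.86.
ΔQ = 11.2057 − 9.4 = 1.8057; wedge = 131.59 − 118.86 = 12.73.
DWL = ½ × 1.8057 × 12.73 = 11.49.

11.49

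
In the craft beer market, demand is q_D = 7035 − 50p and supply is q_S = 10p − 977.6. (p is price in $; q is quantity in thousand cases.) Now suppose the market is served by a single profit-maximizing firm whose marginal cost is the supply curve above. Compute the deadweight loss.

$156.79 thousand

In inverse form: demand p = 140.7 − 0.02q, supply p = 97.76 + 0.1q.
Competitive equilibrium: 140.7 − 0.02q = 97.76 + 0.1q → q* = 357.8333, p* = 133.5433.
Marginal revenue: MR = 140.7 − 0.04q. Set MR = MC: 140.7 − 0.04q = 97.76 + 0.1q → q_m = 306.7143.
Price p_m = 140.7 − 0.02·306.7143 = 134.5657; MC(q_m) = 97.76 + 0.1·306.7143 = 128.4314.
Competitive q* = 357.8333, so Δq = 51.119; wedge = 134.5657 − 128.4314 = 6.1343.
The triangle = ½ × 51.119 × 6.1343 = $156.79 thousand.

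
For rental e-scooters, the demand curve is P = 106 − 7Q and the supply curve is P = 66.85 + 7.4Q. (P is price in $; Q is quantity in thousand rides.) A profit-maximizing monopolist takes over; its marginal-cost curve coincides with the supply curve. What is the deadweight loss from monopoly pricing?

Competitive equilibrium: 106 − 7Q = 66.85 + 7.4Q → Q* = 2.71875, P* = 86.96875.
Marginal revenue: MR = 106 − 14Q. Set MR = MC: 106 − 14Q = 66.85 + 7.4Q → Q_m = 1.82944.
Price P_m = 106 − 7·1.82944 = 93.19392; MC(Q_m) = 66.85 + 7.4·1.82944 = 80.38786.
Competitive Q* = 2.71875, so ΔQ = 0.88931; wedge = 93.19392 − 80.38786 = 12.80606.
DWL = ½ × 0.88931 × 12.80606 = $5.69 thousand.

$5.69 thousand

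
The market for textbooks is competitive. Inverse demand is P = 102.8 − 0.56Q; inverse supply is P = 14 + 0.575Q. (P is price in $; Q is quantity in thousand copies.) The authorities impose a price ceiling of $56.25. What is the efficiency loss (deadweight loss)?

$12.86 thousand

Competitive equilibrium: 102.8 − 0.56Q = 14 + 0.575Q → Q* = 78.2379, P* = 58.9868.
At the ceiling P = 56.25, quantity supplied = (56.25 − 14)/0.575 = 73.4783.
Willingness to pay at Q' = 73.4783: 102.8 − 0.56·73.4783 = 61.6522.
ΔQ = 78.2379 − 73.4783 = 4.7596; wedge = 61.6522 − 56.25 = 5.4022.
Deadweight loss = ½ × 4.7596 × 5.4022 = $12.86 thousand.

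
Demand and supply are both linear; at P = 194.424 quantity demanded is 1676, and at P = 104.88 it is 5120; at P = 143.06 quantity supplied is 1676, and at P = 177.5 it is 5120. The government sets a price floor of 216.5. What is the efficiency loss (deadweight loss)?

Demand slope = (104.88 − 194.424)/(5120 − 1676) = −0.026, so P = 238 − 0.026Q.
Supply slope = (177.5 − 143.06)/(5120 − 1676) = 0.01, so P = 126.3 + 0.01Q.
Competitive equilibrium: 238 − 0.026Q = 126.3 + 0.01Q → Q* = 3102.77778, P* = 157.32778.
At the floor P = 216.5, quantity demanded = (238 − 216.5)/0.026 = 826.92308.
Sellers' marginal cost at Q' = 826.92308: 126.3 + 0.01·826.92308 = 134.56923.
ΔQ = 3102.77778 − 826.92308 = 2275.8547; wedge = 216.5 − 134.56923 = 81.93077.
Welfare loss = ½ × 2275.8547 × 81.93077 = 93231.26.

93231.26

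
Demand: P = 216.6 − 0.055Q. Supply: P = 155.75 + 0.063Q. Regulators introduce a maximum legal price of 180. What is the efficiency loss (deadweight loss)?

1008.75

Competitive equilibrium: 216.6 − 0.055Q = 155.75 + 0.063Q → Q* = 515.678, P* = 188.2377.
At the ceiling P = 180, quantity supplied = (180 − 155.75)/0.063 = 384.9206.
Willingness to pay at Q' = 384.9206: 216.6 − 0.055·384.9206 = 195.4294.
ΔQ = 515.678 − 384.9206 = 130.7574; wedge = 195.4294 − 180 = 15.4294.
Deadweight loss = ½ × 130.7574 × 15.4294 = 1008.75.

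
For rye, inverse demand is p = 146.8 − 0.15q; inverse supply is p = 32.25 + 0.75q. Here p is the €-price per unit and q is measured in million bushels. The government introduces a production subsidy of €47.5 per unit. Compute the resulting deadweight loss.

€1253.47 million

Competitive equilibrium: 146.8 − 0.15q = 32.25 + 0.75q → q* = 127.2778, p* = 127.7083.
The subsidy lowers effective supply by 47.5: p = 0.75q − 15.25.
New quantity: 146.8 − 0.15q = 0.75q − 15.25 → q' = 180.0556.
Overproduction Δq = 180.0556 − 127.2778 = 52.7778; wedge = subsidy = 47.5.
Deadweight loss = ½ × 52.7778 × 47.5 = €1253.47 million.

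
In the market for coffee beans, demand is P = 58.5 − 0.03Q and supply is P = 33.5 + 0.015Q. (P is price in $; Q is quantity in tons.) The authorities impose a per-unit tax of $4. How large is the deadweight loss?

Competitive equilibrium: 58.5 − 0.03Q = 33.5 + 0.015Q → Q* = 555.5556, P* = 41.8333.
With the tax, the buyer price exceeds the seller price by 4: (58.5 − 0.03Q) − (33.5 + 0.015Q) = 4 → Q' = 466.6667.
ΔQ = 555.5556 − 466.6667 = 88.8889; the wedge equals the tax, 4.
DWL = ½ × 88.8889 × 4 = $177.78.

$177.78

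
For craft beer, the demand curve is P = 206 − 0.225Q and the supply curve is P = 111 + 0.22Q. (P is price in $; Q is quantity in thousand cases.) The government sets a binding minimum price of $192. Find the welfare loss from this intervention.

$5090.77 thousand

Competitive equilibrium: 206 − 0.225Q = 111 + 0.22Q → Q* = 213.4831, P* = 157.9663.
At the floor P = 192, quantity demanded = (206 − 192)/0.225 = 62.2222.
Sellers' marginal cost at Q' = 62.2222: 111 + 0.22·62.2222 = 124.6889.
ΔQ = 213.4831 − 62.2222 = 151.2609; wedge = 192 − 124.6889 = 67.3111.
Welfare loss = ½ × 151.2609 × 67.3111 = $5090.77 thousand.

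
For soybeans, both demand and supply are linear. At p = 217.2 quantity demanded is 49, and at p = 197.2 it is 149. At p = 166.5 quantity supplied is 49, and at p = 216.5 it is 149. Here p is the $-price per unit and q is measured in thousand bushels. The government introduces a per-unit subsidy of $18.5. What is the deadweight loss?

$244.46 thousand

Demand slope = (197.2 − 217.2)/(149 − 49) = −0.2, so p = 227 − 0.2q.
Supply slope = (216.5 − 166.5)/(149 − 49) = 0.5, so p = 142 + 0.5q.
Competitive equilibrium: 227 − 0.2q = 142 + 0.5q → q* = 121.4286, p* = 202.7143.
The subsidy lowers effective supply by 18.5: p = 123.5 + 0.5q.
New quantity: 227 − 0.2q = 123.5 + 0.5q → q' = 147.8571.
Overproduction Δq = 147.8571 − 121.4286 = 26.4285; wedge = subsidy = 18.5.
Welfare loss = ½ × 26.4285 × 18.5 = $244.46 thousand.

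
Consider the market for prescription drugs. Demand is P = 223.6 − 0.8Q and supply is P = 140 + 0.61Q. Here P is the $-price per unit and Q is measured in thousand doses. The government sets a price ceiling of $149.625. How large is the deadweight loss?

Competitive equilibrium: 223.6 − 0.8Q = 140 + 0.61Q → Q* = 59.2908, P* = 176.1674.
At the ceiling P = 149.625, quantity supplied = (149.625 − 140)/0.61 = 15.7787.
Willingness to pay at Q' = 15.7787: 223.6 − 0.8·15.7787 = 210.977.
ΔQ = 59.2908 − 15.7787 = 43.5121; wedge = 210.977 − 149.625 = 61.352.
Deadweight loss = ½ × 43.5121 × 61.352 = $1334.78 thousand.

$1334.78 thousand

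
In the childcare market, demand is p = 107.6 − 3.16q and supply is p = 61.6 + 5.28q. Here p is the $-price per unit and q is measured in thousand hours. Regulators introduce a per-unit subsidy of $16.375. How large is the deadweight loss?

$15.89 thousand

Competitive equilibrium: 107.6 − 3.16q = 61.6 + 5.28q → q* = 5.4502, p* = 90.3773.
The subsidy lowers effective supply by 16.375: p = 45.225 + 5.28q.
New quantity: 107.6 − 3.16q = 45.225 + 5.28q → q' = 7.3904.
Overproduction Δq = 7.3904 − 5.4502 = 1.9402; wedge = subsidy = 16.375.
DWL = ½ × 1.9402 × 16.375 = $15.89 thousand.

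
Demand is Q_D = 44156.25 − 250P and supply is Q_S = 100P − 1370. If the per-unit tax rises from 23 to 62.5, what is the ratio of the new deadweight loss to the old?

7.384

In inverse form: demand P = 176.625 − 0.004Q, supply P = 13.7 + 0.01Q.
Competitive equilibrium: 176.625 − 0.004Q = 13.7 + 0.01Q → Q* = 11637.5, P* = 130.075.
For a per-unit tax t: ΔQ = t/0.014, so DWL = ½·t·(t/0.014) = t²/0.028.
At t = 23: DWL = 18892.857. At t = 62.5: DWL = 139508.929.
Ratio = (62.5/23)² = 7.384.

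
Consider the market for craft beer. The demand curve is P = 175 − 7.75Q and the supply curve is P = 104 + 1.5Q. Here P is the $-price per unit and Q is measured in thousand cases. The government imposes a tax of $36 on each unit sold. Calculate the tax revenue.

$136.22 thousand

Competitive equilibrium: 175 − 7.75Q = 104 + 1.5Q → Q* = 7.6757, P* = 115.5135.
With the tax, the buyer price exceeds the seller price by 36: (175 − 7.75Q) − (104 + 1.5Q) = 36 → Q' = 3.7838.
Tax revenue = 36 × 3.7838 = $136.22 thousand.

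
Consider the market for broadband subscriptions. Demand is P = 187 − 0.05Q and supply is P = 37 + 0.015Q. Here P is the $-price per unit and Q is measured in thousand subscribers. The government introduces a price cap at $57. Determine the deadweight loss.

$30854.70 thousand

Competitive equilibrium: 187 − 0.05Q = 37 + 0.015Q → Q* = 2307.69231, P* = 71.61538.
At the ceiling P = 57, quantity supplied = (57 − 37)/0.015 = 1333.33333.
Willingness to pay at Q' = 1333.33333: 187 − 0.05·1333.33333 = 120.33333.
ΔQ = 2307.69231 − 1333.33333 = 974.35898; wedge = 120.33333 − 57 = 63.33333.
Welfare loss = ½ × 974.35898 × 63.33333 = $30854.70 thousand.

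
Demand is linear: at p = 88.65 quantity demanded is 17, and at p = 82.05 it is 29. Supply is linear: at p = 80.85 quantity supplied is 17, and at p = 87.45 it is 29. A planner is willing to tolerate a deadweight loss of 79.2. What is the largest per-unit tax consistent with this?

13.2

Demand slope = (82.05 − 88.65)/(29 − 17) = −0.55, so p = 98 − 0.55q.
Supply slope = (87.45 − 80.85)/(29 − 17) = 0.55, so p = 71.5 + 0.55q.
Competitive equilibrium: 98 − 0.55q = 71.5 + 0.55q → q* = 24.0909, p* = 84.75.
A tax t gives Δq = t/1.1 and wedge t, so DWL = t²/2.2.
t²/2.2 = 79.2 → t² = 174.24 → t = 13.2.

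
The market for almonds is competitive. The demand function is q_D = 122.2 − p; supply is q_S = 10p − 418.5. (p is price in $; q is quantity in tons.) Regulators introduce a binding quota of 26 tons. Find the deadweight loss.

$1217.30

In inverse form: demand p = 122.2 − q, supply p = 41.85 + 0.1q.
Competitive equilibrium: 122.2 − q = 41.85 + 0.1q → q* = 73.0455, p* = 49.1545.
At q = 26: demand price = 122.2 − 1·26 = 96.2; supply price = 41.85 + 0.1·26 = 44.45.
Δq = 73.0455 − 26 = 47.0455; wedge = 96.2 − 44.45 = 51.75.
Deadweight loss = ½ × 47.0455 × 51.75 = $1217.30.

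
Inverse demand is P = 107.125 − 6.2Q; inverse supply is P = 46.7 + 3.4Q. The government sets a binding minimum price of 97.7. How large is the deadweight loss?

109.40

Competitive equilibrium: 107.125 − 6.2Q = 46.7 + 3.4Q → Q* = 6.2943, P* = 68.1005.
At the floor P = 97.7, quantity demanded = (107.125 − 97.7)/6.2 = 1.5202.
Sellers' marginal cost at Q' = 1.5202: 46.7 + 3.4·1.5202 = 51.8687.
ΔQ = 6.2943 − 1.5202 = 4.7741; wedge = 97.7 − 51.8687 = 45.8313.
Deadweight loss = ½ × 4.7741 × 45.8313 = 109.40.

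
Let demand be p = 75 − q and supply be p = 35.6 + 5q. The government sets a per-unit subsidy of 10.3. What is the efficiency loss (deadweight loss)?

Competitive equilibrium: 75 − q = 35.6 + 5q → q* = 6.5667, p* = 68.4333.
The subsidy lowers effective supply by 10.3: p = 25.3 + 5q.
New quantity: 75 − q = 25.3 + 5q → q' = 8.2833.
Overproduction Δq = 8.2833 − 6.5667 = 1.7166; wedge = subsidy = 10.3.
DWL = ½ × 1.7166 × 10.3 = 8.84.

8.84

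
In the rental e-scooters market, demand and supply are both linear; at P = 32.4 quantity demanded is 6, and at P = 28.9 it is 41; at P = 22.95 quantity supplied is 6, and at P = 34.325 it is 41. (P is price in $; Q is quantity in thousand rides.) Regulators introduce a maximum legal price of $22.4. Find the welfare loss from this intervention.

Demand slope = (28.9 − 32.4)/(41 − 6) = −0.1, so P = 33 − 0.1Q.
Supply slope = (34.325 − 22.95)/(41 − 6) = 0.325, so P = 21 + 0.325Q.
Competitive equilibrium: 33 − 0.1Q = 21 + 0.325Q → Q* = 28.2353, P* = 30.1765.
At the ceiling P = 22.4, quantity supplied = (22.4 − 21)/0.325 = 4.3077.
Willingness to pay at Q' = 4.3077: 33 − 0.1·4.3077 = 32.5692.
ΔQ = 28.2353 − 4.3077 = 23.9276; wedge = 32.5692 − 22.4 = 10.1692.
The triangle = ½ × 23.9276 × 10.1692 = $121.66 thousand.

$121.66 thousand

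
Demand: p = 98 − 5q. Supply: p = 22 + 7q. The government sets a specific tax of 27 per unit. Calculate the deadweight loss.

30.375

Competitive equilibrium: 98 − 5q = 22 + 7q → q* = 6.3333, p* = 66.3333.
With the tax, the buyer price exceeds the seller price by 27: (98 − 5q) − (22 + 7q) = 27 → q' = 4.0833.
Δq = 6.3333 − 4.0833 = 2.25; the wedge equals the tax, 27.
Deadweight loss = ½ × 2.25 × 27 = 30.375.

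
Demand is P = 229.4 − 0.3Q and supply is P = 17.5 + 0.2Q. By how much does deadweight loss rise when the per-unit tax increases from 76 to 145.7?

Competitive equilibrium: 229.4 − 0.3Q = 17.5 + 0.2Q → Q* = 423.8, P* = 102.26.
For a per-unit tax t: ΔQ = t/0.5, so DWL = ½·t·(t/0.5) = t²/1.
At t = 76: DWL = 5776. At t = 145.7: DWL = 21228.49.
Increase = 21228.49 − 5776 = 15452.49.

15452.49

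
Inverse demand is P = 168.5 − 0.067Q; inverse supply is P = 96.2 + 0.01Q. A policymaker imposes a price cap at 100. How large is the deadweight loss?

Competitive equilibrium: 168.5 − 0.067Q = 96.2 + 0.01Q → Q* = 938.961, P* = 105.5896.
At the ceiling P = 100, quantity supplied = (100 − 96.2)/0.01 = 380.
Willingness to pay at Q' = 380: 168.5 − 0.067·380 = 143.04.
ΔQ = 938.961 − 380 = 558.961; wedge = 143.04 − 100 = 43.04.
Welfare loss = ½ × 558.961 × 43.04 = 12028.84.

12028.84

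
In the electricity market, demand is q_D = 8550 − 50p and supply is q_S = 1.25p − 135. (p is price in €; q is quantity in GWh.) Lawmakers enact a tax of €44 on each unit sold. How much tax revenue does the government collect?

€1019.51

In inverse form: demand p = 171 − 0.02q, supply p = 108 + 0.8q.
Competitive equilibrium: 171 − 0.02q = 108 + 0.8q → q* = 76.8293, p* = 169.4634.
With the tax, the buyer price exceeds the seller price by 44: (171 − 0.02q) − (108 + 0.8q) = 44 → q' = 23.1707.
Tax revenue = 44 × 23.1707 = €1019.51.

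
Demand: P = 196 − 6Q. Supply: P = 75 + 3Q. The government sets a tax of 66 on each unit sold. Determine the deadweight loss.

Competitive equilibrium: 196 − 6Q = 75 + 3Q → Q* = 13.4444, P* = 115.3333.
With the tax, the buyer price exceeds the seller price by 66: (196 − 6Q) − (75 + 3Q) = 66 → Q' = 6.1111.
ΔQ = 13.4444 − 6.1111 = 7.3333; the wedge equals the tax, 66.
Deadweight loss = ½ × 7.3333 × 66 = 242.

242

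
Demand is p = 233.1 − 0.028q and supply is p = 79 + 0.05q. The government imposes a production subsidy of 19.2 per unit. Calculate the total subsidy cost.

42658.46

Competitive equilibrium: 233.1 − 0.028q = 79 + 0.05q → q* = 1975.641, p* = 177.7821.
The subsidy lowers effective supply by 19.2: p = 59.8 + 0.05q.
New quantity: 233.1 − 0.028q = 59.8 + 0.05q → q' = 2221.7949.
Total subsidy cost = 19.2 × 2221.7949 = 42658.46.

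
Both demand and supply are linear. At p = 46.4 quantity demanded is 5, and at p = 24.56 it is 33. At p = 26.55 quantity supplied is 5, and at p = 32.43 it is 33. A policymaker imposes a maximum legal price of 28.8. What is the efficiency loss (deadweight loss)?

43.15

Demand slope = (24.56 − 46.4)/(33 − 5) = −0.78, so p = 50.3 − 0.78q.
Supply slope = (32.43 − 26.55)/(33 − 5) = 0.21, so p = 25.5 + 0.21q.
Competitive equilibrium: 50.3 − 0.78q = 25.5 + 0.21q → q* = 25.0505, p* = 30.7606.
At the ceiling p = 28.8, quantity supplied = (28.8 − 25.5)/0.21 = 15.7143.
Willingness to pay at q' = 15.7143: 50.3 − 0.78·15.7143 = 38.0428.
Δq = 25.0505 − 15.7143 = 9.3362; wedge = 38.0428 − 28.8 = 9.2428.
Welfare loss = ½ × 9.3362 × 9.2428 = 43.15.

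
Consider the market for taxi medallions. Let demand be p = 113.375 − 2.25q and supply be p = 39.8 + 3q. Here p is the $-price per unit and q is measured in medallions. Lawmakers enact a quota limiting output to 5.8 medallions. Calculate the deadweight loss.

Competitive equilibrium: 113.375 − 2.25q = 39.8 + 3q → q* = 14.0143, p* = 81.8429.
At q = 5.8: demand price = 113.375 − 2.25·5.8 = 100.325; supply price = 39.8 + 3·5.8 = 57.2.
Δq = 14.0143 − 5.8 = 8.2143; wedge = 100.325 − 57.2 = 43.125.
Welfare loss = ½ × 8.2143 × 43.125 = $177.12.

$177.12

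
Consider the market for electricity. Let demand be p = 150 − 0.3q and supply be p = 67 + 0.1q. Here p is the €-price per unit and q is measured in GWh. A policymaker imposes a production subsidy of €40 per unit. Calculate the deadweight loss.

€2000

Competitive equilibrium: 150 − 0.3q = 67 + 0.1q → q* = 207.5, p* = 87.75.
The subsidy lowers effective supply by 40: p = 27 + 0.1q.
New quantity: 150 − 0.3q = 27 + 0.1q → q' = 307.5.
Overproduction Δq = 307.5 − 207.5 = 100; wedge = subsidy = 40.
The triangle = ½ × 100 × 40 = €2000.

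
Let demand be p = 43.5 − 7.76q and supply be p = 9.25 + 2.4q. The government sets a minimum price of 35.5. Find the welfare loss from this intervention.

Competitive equilibrium: 43.5 − 7.76q = 9.25 + 2.4q → q* = 3.3711, p* = 17.3406.
At the floor p = 35.5, quantity demanded = (43.5 − 35.5)/7.76 = 1.0309.
Sellers' marginal cost at q' = 1.0309: 9.25 + 2.4·1.0309 = 11.7242.
Δq = 3.3711 − 1.0309 = 2.3402; wedge = 35.5 − 11.7242 = 23.7758.
Deadweight loss = ½ × 2.3402 × 23.7758 = 27.82.

27.82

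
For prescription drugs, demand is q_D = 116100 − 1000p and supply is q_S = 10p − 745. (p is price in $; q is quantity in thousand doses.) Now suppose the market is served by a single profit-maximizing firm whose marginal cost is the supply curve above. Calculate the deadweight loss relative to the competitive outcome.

In inverse form: demand p = 116.1 − 0.001q, supply p = 74.5 + 0.1q.
Competitive equilibrium: 116.1 − 0.001q = 74.5 + 0.1q → q* = 411.8812, p* = 115.6881.
Marginal revenue: MR = 116.1 − 0.002q. Set MR = MC: 116.1 − 0.002q = 74.5 + 0.1q → q_m = 407.8431.
Price p_m = 116.1 − 0.001·407.8431 = 115.6922; MC(q_m) = 74.5 + 0.1·407.8431 = 115.2843.
Competitive q* = 411.8812, so Δq = 4.0381; wedge = 115.6922 − 115.2843 = 0.4079.
DWL = ½ × 4.0381 × 0.4079 = $0.82 thousand.

$0.82 thousand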